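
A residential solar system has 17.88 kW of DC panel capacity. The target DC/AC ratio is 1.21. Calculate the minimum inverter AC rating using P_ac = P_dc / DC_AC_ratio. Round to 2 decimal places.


The inverter AC capacity is determined by the DC/AC ratio.
Given: P_dc = 17.88 kW, DC/AC ratio = 1.21
P_ac = P_dc / ratio = 17.88 / 1.21
P_ac = 14.78 kW

14.78


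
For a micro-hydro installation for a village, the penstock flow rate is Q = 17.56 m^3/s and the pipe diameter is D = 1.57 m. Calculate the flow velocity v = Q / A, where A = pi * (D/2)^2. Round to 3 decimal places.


Compute pipe cross-sectional area:
  A = pi * (D/2)^2 = pi * (1.57/2)^2 = 1.9359 m^2
Calculate velocity:
  v = Q / A = 17.56 / 1.9359
  v = 9.071 m/s

9.071


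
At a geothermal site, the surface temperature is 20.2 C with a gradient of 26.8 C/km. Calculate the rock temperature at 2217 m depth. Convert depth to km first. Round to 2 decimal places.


Convert depth to km: 2217 / 1000 = 2.217 km
Temperature increase = gradient * depth_km = 26.8 * 2.217 = 59.42 C
Temperature at depth = T_surface + delta_T = 20.2 + 59.42
T = 79.62 C

79.62


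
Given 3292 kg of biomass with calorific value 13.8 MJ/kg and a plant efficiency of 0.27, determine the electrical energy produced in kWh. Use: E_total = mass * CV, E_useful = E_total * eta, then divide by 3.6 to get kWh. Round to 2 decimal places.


Total energy = mass * CV = 3292 * 13.8 = 45429.6 MJ
Useful energy = total * eta = 45429.6 * 0.27 = 12265.99 MJ
Convert to kWh: 12265.99 / 3.6
Useful energy = 3407.22 kWh

3407.22


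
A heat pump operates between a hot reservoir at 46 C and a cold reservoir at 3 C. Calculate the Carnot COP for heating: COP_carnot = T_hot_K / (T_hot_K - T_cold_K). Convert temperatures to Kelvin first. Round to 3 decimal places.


Convert to Kelvin:
  T_hot = 46 + 273.15 = 319.15 K
  T_cold = 3 + 273.15 = 276.15 K
Apply Carnot COP formula:
  COP = T_hot_K / (T_hot_K - T_cold_K) = 319.15 / 43.0
  COP = 7.422

7.422


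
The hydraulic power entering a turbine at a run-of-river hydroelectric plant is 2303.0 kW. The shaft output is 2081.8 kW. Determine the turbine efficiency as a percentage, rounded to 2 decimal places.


Turbine efficiency = (output power / input power) * 100
eta = (2081.8 / 2303.0) * 100
eta = 90.40%

90.40


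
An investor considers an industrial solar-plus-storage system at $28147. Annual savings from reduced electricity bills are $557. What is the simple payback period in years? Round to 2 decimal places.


Simple payback period = initial cost / annual savings
Payback = 28147 / 557
Payback = 50.53 years

50.53


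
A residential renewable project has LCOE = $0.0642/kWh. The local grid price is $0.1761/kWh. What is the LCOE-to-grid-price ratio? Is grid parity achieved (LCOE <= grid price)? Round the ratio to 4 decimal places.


Compare LCOE to grid price:
  LCOE = $0.0642/kWh, Grid price = $0.1761/kWh
  Ratio = LCOE / grid_price = 0.0642 / 0.1761 = 0.3646
  Grid parity achieved (ratio <= 1)? yes

0.3646


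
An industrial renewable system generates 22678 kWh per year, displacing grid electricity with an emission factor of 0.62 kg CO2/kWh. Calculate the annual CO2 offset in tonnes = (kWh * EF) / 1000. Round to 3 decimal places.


CO2 offset in kg = generation * emission_factor
CO2 offset = 22678 * 0.62 = 14060.36 kg
Convert to tonnes:
  CO2 offset = 14060.36 / 1000 = 14.060 tonnes

14.060


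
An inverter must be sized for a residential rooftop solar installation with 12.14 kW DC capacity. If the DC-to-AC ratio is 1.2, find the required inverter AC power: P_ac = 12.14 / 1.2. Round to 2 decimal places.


The inverter AC capacity is determined by the DC/AC ratio.
Given: P_dc = 12.14 kW, DC/AC ratio = 1.2
P_ac = P_dc / ratio = 12.14 / 1.2
P_ac = 10.12 kW

10.12


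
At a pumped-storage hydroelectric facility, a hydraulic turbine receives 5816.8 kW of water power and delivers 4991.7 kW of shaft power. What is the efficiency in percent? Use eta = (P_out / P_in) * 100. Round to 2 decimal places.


Turbine efficiency = (output power / input power) * 100
eta = (4991.7 / 5816.8) * 100
eta = 85.82%

85.82


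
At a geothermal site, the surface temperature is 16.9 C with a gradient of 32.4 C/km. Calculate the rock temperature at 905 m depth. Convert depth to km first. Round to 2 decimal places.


Convert depth to km: 905 / 1000 = 0.905 km
Temperature increase = gradient * depth_km = 32.4 * 0.905 = 29.32 C
Temperature at depth = T_surface + delta_T = 16.9 + 29.32
T = 46.22 C

46.22


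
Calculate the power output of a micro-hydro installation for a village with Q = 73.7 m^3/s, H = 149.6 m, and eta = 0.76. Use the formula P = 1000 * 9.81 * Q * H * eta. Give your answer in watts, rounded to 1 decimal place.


Apply the hydropower formula P = rho * g * Q * H * eta
rho * g = 1000 * 9.81 = 9810.0
P = 9810.0 * 73.7 * 149.6 * 0.76
P = 82201866.9 W

82201866.9


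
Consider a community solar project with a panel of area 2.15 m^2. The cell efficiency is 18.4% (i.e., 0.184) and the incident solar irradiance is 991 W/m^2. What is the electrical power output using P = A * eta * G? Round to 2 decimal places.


Use the solar power formula P = A * eta * G.
Given: A = 2.15 m^2, eta = 0.184, G = 991 W/m^2
P = 2.15 * 0.184 * 991
P = 392.04 W

392.04


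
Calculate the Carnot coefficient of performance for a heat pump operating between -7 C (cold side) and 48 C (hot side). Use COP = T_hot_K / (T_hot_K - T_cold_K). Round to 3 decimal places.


Convert to Kelvin:
  T_hot = 48 + 273.15 = 321.15 K
  T_cold = -7 + 273.15 = 266.15 K
Apply Carnot COP formula:
  COP = T_hot_K / (T_hot_K - T_cold_K) = 321.15 / 55.0
  COP = 5.839

5.839


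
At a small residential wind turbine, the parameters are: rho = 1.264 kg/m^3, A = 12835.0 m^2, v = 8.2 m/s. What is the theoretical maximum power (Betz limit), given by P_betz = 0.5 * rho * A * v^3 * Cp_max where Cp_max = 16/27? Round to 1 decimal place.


The Betz coefficient Cp_max = 16/27 = 0.5926
v^3 = 8.2^3 = 551.368
P_betz = 0.5 * rho * A * v^3 * Cp_max
P_betz = 0.5 * 1.264 * 12835.0 * 551.368 * 0.5926
P_betz = 2650395.8 W

2650395.8


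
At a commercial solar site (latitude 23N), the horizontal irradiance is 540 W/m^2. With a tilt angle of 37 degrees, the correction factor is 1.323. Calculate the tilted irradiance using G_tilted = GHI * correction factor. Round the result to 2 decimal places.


Identify the given values:
  GHI = 540 W/m^2, tilt correction factor = 1.323
Apply the formula G_tilted = GHI * factor:
  G_tilted = 540 * 1.323
  G_tilted = 714.42 W/m^2

714.42


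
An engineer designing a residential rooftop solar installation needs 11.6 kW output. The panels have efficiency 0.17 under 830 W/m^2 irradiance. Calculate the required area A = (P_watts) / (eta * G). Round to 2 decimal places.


Convert target power to watts: P = 11.6 * 1000 = 11600.0 W
Compute denominator: eta * G = 0.17 * 830 = 141.1
Required area A = P / (eta * G) = 11600.0 / 141.1
A = 82.21 m^2

82.21


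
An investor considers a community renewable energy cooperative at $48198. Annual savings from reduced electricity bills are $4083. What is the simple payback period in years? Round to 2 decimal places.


Simple payback period = initial cost / annual savings
Payback = 48198 / 4083
Payback = 11.80 years

11.80


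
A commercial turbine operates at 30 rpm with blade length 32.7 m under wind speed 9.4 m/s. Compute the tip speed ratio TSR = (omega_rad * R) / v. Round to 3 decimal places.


Convert rotational speed to rad/s:
  omega = 30 * 2 * pi / 60 = 3.1416 rad/s
Compute tip speed:
  v_tip = omega * R = 3.1416 * 32.7 = 102.73 m/s
Tip speed ratio:
  TSR = v_tip / v_wind = 102.73 / 9.4 = 10.929

10.929


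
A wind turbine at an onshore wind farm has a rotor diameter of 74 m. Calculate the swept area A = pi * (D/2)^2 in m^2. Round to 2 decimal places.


Compute the rotor radius:
  r = D / 2 = 74 / 2 = 37.0 m
Calculate swept area:
  A = pi * r^2 = pi * 37.0^2
  A = 4300.84 m^2

4300.84


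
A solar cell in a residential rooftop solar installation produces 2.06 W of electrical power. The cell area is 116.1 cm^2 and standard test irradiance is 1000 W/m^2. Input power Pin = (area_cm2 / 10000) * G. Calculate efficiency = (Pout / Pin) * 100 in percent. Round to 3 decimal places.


First compute the input power:
  Pin = area_cm2 / 10000 * G = 116.1 / 10000 * 1000 = 11.61 W
Then compute efficiency:
  Efficiency = (Pout / Pin) * 100 = (2.06 / 11.61) * 100
  Efficiency = 17.743%

17.743


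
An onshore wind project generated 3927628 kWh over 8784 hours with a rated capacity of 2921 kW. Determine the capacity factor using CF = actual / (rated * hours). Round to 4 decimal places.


Capacity factor = actual output / maximum possible output
Maximum possible = rated * hours = 2921 * 8784 = 25658064 kWh
CF = 3927628 / 25658064
CF = 0.1531

0.1531


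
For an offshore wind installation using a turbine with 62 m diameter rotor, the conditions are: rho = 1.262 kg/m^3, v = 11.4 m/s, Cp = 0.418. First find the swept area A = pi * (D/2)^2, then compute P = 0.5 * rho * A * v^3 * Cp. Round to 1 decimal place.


Step 1 -- Compute swept area:
  A = pi * (D/2)^2 = pi * (62/2)^2 = 3019.07 m^2
Step 2 -- Apply wind power equation:
  P = 0.5 * rho * A * v^3 * Cp
  v^3 = 11.4^3 = 1481.544
  P = 0.5 * 1.262 * 3019.07 * 1481.544 * 0.418
  P = 1179759.4 W

1179759.4


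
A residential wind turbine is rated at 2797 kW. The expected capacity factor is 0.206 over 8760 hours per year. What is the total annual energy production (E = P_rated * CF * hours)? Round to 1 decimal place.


Annual energy = rated_kW * capacity_factor * hours_per_year
Given: P_rated = 2797 kW, CF = 0.206, hours = 8760
E = 2797 * 0.206 * 8760
E = 5047354.3 kWh

5047354.3


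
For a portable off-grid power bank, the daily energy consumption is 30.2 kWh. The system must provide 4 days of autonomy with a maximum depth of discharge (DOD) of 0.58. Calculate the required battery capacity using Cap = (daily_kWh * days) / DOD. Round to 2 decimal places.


Total energy needed = daily * days = 30.2 * 4 = 120.8 kWh
Account for depth of discharge:
  Cap = total_energy / DOD = 120.8 / 0.58
  Cap = 208.28 kWh

208.28


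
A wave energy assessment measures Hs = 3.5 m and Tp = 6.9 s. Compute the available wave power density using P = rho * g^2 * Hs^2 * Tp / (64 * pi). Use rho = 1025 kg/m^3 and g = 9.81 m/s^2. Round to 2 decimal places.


Apply wave power formula:
  g^2 = 9.81^2 = 96.2361
  Hs^2 = 3.5^2 = 12.25
  Numerator = rho * g^2 * Hs^2 * Tp = 1025 * 96.2361 * 12.25 * 6.9 = 8337715.26
  Denominator = 64 * pi = 201.0619
  P = 8337715.26 / 201.0619 = 41468.39 W/m

41468.39


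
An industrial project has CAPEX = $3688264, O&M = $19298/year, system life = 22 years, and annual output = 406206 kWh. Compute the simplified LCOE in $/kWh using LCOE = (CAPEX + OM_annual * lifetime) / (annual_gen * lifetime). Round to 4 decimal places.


Total cost = CAPEX + OM * lifetime = 3688264 + 19298 * 22 = 3688264 + 424556 = 4112820
Total generation = annual * lifetime = 406206 * 22 = 8936532 kWh
LCOE = 4112820 / 8936532
LCOE = 0.4602 $/kWh

0.4602


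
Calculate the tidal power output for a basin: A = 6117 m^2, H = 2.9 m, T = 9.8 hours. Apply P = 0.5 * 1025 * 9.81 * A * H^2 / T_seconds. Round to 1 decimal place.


Convert period to seconds: T = 9.8 * 3600 = 35280.0 s
H^2 = 2.9^2 = 8.41
P = 0.5 * rho * g * A * H^2 / T
P = 0.5 * 1025 * 9.81 * 6117 * 8.41 / 35280.0
P = 7331.1 W

7331.1


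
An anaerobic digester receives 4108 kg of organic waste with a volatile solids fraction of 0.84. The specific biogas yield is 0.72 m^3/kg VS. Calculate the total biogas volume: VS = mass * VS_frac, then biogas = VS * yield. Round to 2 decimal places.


Compute volatile solids:
  VS = mass * VS_fraction = 4108 * 0.84 = 3450.72 kg
Calculate biogas volume:
  Biogas = VS * specific_yield = 3450.72 * 0.72
  Biogas = 2484.52 m^3

2484.52


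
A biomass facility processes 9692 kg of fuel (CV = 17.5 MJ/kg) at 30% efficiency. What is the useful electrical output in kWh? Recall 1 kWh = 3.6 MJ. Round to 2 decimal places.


Total energy = mass * CV = 9692 * 17.5 = 169610.0 MJ
Useful energy = total * eta = 169610.0 * 0.3 = 50883.0 MJ
Convert to kWh: 50883.0 / 3.6
Useful energy = 14134.17 kWh

14134.17


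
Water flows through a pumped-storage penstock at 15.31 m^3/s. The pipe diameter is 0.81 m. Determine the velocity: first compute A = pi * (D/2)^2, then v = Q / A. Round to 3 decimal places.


Compute pipe cross-sectional area:
  A = pi * (D/2)^2 = pi * (0.81/2)^2 = 0.5153 m^2
Calculate velocity:
  v = Q / A = 15.31 / 0.5153
  v = 29.711 m/s

29.711


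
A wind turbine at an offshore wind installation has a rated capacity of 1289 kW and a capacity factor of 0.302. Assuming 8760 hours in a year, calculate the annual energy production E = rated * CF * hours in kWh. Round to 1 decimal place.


Annual energy = rated_kW * capacity_factor * hours_per_year
Given: P_rated = 1289 kW, CF = 0.302, hours = 8760
E = 1289 * 0.302 * 8760
E = 3410075.3 kWh

3410075.3


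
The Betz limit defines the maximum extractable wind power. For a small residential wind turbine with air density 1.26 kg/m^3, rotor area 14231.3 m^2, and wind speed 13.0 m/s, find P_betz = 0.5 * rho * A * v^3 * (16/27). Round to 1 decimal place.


The Betz coefficient Cp_max = 16/27 = 0.5926
v^3 = 13.0^3 = 2197.0
P_betz = 0.5 * rho * A * v^3 * Cp_max
P_betz = 0.5 * 1.26 * 14231.3 * 2197.0 * 0.5926
P_betz = 11672702.0 W

11672702.0


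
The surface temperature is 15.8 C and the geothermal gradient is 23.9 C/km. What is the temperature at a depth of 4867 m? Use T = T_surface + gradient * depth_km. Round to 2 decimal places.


Convert depth to km: 4867 / 1000 = 4.867 km
Temperature increase = gradient * depth_km = 23.9 * 4.867 = 116.32 C
Temperature at depth = T_surface + delta_T = 15.8 + 116.32
T = 132.12 C

132.12


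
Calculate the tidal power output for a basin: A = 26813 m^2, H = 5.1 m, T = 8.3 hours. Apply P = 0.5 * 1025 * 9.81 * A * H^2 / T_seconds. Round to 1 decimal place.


Convert period to seconds: T = 8.3 * 3600 = 29880.0 s
H^2 = 5.1^2 = 26.01
P = 0.5 * rho * g * A * H^2 / T
P = 0.5 * 1025 * 9.81 * 26813 * 26.01 / 29880.0
P = 117345.9 W

117345.9


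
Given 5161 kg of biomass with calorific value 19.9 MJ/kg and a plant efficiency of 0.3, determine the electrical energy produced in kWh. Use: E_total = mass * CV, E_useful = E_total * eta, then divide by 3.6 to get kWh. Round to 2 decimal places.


Total energy = mass * CV = 5161 * 19.9 = 102703.9 MJ
Useful energy = total * eta = 102703.9 * 0.3 = 30811.17 MJ
Convert to kWh: 30811.17 / 3.6
Useful energy = 8558.66 kWh

8558.66


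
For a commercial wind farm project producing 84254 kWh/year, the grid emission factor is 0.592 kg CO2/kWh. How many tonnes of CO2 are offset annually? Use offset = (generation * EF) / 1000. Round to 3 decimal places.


CO2 offset in kg = generation * emission_factor
CO2 offset = 84254 * 0.592 = 49878.37 kg
Convert to tonnes:
  CO2 offset = 49878.37 / 1000 = 49.878 tonnes

49.878


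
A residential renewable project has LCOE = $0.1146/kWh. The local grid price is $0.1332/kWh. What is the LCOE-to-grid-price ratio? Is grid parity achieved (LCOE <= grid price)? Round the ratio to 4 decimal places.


Compare LCOE to grid price:
  LCOE = $0.1146/kWh, Grid price = $0.1332/kWh
  Ratio = LCOE / grid_price = 0.1146 / 0.1332 = 0.8604
  Grid parity achieved (ratio <= 1)? yes

0.8604


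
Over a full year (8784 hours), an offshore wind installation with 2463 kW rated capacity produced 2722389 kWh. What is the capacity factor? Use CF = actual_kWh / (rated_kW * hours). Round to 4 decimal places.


Capacity factor = actual output / maximum possible output
Maximum possible = rated * hours = 2463 * 8784 = 21634992 kWh
CF = 2722389 / 21634992
CF = 0.1258

0.1258


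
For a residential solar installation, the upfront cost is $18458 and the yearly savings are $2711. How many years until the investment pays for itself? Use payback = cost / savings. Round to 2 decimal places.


Simple payback period = initial cost / annual savings
Payback = 18458 / 2711
Payback = 6.81 years

6.81


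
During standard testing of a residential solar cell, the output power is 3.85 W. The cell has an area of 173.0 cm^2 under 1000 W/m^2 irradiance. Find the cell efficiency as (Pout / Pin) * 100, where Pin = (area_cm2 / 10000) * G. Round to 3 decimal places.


First compute the input power:
  Pin = area_cm2 / 10000 * G = 173.0 / 10000 * 1000 = 17.3 W
Then compute efficiency:
  Efficiency = (Pout / Pin) * 100 = (3.85 / 17.3) * 100
  Efficiency = 22.254%

22.254


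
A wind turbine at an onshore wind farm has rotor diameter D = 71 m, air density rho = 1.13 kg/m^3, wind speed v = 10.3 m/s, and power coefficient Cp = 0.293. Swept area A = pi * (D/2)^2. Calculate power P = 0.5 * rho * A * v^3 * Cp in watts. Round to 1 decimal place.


Step 1 -- Compute swept area:
  A = pi * (D/2)^2 = pi * (71/2)^2 = 3959.19 m^2
Step 2 -- Apply wind power equation:
  P = 0.5 * rho * A * v^3 * Cp
  v^3 = 10.3^3 = 1092.727
  P = 0.5 * 1.13 * 3959.19 * 1092.727 * 0.293
  P = 716200.0 W

716200.0


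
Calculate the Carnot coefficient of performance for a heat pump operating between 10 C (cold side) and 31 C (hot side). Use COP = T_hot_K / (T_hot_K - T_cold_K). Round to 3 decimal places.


Convert to Kelvin:
  T_hot = 31 + 273.15 = 304.15 K
  T_cold = 10 + 273.15 = 283.15 K
Apply Carnot COP formula:
  COP = T_hot_K / (T_hot_K - T_cold_K) = 304.15 / 21.0
  COP = 14.483

14.483


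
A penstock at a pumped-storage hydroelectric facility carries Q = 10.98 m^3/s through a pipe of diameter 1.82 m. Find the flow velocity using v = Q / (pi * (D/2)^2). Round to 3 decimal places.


Compute pipe cross-sectional area:
  A = pi * (D/2)^2 = pi * (1.82/2)^2 = 2.6016 m^2
Calculate velocity:
  v = Q / A = 10.98 / 2.6016
  v = 4.221 m/s

4.221


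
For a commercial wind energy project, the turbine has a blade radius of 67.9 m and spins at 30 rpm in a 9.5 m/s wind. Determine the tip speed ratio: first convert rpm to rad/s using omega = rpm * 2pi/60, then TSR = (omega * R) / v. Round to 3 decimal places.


Convert rotational speed to rad/s:
  omega = 30 * 2 * pi / 60 = 3.1416 rad/s
Compute tip speed:
  v_tip = omega * R = 3.1416 * 67.9 = 213.314 m/s
Tip speed ratio:
  TSR = v_tip / v_wind = 213.314 / 9.5 = 22.454

22.454


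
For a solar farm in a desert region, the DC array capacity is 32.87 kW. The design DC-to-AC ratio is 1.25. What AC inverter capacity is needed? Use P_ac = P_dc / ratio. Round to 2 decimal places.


The inverter AC capacity is determined by the DC/AC ratio.
Given: P_dc = 32.87 kW, DC/AC ratio = 1.25
P_ac = P_dc / ratio = 32.87 / 1.25
P_ac = 26.30 kW

26.30


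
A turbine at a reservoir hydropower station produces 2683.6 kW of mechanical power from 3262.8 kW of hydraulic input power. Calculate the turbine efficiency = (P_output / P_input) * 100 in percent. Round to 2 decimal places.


Turbine efficiency = (output power / input power) * 100
eta = (2683.6 / 3262.8) * 100
eta = 82.25%

82.25


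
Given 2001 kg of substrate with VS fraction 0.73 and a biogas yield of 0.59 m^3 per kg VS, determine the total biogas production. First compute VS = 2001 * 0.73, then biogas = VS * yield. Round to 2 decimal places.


Compute volatile solids:
  VS = mass * VS_fraction = 2001 * 0.73 = 1460.73 kg
Calculate biogas volume:
  Biogas = VS * specific_yield = 1460.73 * 0.59
  Biogas = 861.83 m^3

861.83


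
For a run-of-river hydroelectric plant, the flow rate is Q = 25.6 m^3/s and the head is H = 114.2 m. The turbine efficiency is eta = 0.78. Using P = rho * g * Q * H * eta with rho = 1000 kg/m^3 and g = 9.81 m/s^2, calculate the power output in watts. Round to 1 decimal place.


Apply the hydropower formula P = rho * g * Q * H * eta
rho * g = 1000 * 9.81 = 9810.0
P = 9810.0 * 25.6 * 114.2 * 0.78
P = 22370190.3 W

22370190.3


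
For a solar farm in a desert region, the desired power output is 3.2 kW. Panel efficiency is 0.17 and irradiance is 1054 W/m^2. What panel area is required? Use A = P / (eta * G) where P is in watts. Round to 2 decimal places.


Convert target power to watts: P = 3.2 * 1000 = 3200.0 W
Compute denominator: eta * G = 0.17 * 1054 = 179.18
Required area A = P / (eta * G) = 3200.0 / 179.18
A = 17.86 m^2

17.86


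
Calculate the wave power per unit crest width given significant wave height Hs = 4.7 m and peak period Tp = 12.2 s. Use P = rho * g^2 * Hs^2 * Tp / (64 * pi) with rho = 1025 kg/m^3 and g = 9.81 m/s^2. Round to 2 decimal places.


Apply wave power formula:
  g^2 = 9.81^2 = 96.2361
  Hs^2 = 4.7^2 = 22.09
  Numerator = rho * g^2 * Hs^2 * Tp = 1025 * 96.2361 * 22.09 * 12.2 = 26583822.39
  Denominator = 64 * pi = 201.0619
  P = 26583822.39 / 201.0619 = 132217.09 W/m

132217.09


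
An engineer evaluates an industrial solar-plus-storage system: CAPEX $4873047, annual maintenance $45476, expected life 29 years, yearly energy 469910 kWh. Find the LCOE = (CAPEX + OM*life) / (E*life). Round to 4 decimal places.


Total cost = CAPEX + OM * lifetime = 4873047 + 45476 * 29 = 4873047 + 1318804 = 6191851
Total generation = annual * lifetime = 469910 * 29 = 13627390 kWh
LCOE = 6191851 / 13627390
LCOE = 0.4544 $/kWh

0.4544


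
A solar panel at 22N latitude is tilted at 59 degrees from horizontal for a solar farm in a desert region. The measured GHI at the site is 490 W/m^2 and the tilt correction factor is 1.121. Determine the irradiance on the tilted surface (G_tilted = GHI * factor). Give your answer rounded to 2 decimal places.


Identify the given values:
  GHI = 490 W/m^2, tilt correction factor = 1.121
Apply the formula G_tilted = GHI * factor:
  G_tilted = 490 * 1.121
  G_tilted = 549.29 W/m^2

549.29


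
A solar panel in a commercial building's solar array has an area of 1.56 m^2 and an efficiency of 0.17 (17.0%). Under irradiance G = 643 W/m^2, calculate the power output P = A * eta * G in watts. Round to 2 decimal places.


Use the solar power formula P = A * eta * G.
Given: A = 1.56 m^2, eta = 0.17, G = 643 W/m^2
P = 1.56 * 0.17 * 643
P = 170.52 W

170.52


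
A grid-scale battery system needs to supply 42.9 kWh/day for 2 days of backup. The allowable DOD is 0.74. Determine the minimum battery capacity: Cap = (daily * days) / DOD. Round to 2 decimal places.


Total energy needed = daily * days = 42.9 * 2 = 85.8 kWh
Account for depth of discharge:
  Cap = total_energy / DOD = 85.8 / 0.74
  Cap = 115.95 kWh

115.95


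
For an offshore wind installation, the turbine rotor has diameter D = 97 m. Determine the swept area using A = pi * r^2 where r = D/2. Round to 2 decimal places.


Compute the rotor radius:
  r = D / 2 = 97 / 2 = 48.5 m
Calculate swept area:
  A = pi * r^2 = pi * 48.5^2
  A = 7389.81 m^2

7389.81


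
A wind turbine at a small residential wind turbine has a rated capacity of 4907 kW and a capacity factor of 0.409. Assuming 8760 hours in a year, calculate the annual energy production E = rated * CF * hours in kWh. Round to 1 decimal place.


Annual energy = rated_kW * capacity_factor * hours_per_year
Given: P_rated = 4907 kW, CF = 0.409, hours = 8760
E = 4907 * 0.409 * 8760
E = 17580995.9 kWh

17580995.9


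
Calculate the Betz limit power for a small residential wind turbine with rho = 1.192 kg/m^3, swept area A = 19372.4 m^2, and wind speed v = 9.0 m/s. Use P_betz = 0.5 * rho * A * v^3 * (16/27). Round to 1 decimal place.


The Betz coefficient Cp_max = 16/27 = 0.5926
v^3 = 9.0^3 = 729.0
P_betz = 0.5 * rho * A * v^3 * Cp_max
P_betz = 0.5 * 1.192 * 19372.4 * 729.0 * 0.5926
P_betz = 4987850.6 W

4987850.6


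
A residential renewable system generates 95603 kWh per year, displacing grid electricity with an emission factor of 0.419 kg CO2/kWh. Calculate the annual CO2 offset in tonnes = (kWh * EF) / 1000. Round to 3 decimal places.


CO2 offset in kg = generation * emission_factor
CO2 offset = 95603 * 0.419 = 40057.66 kg
Convert to tonnes:
  CO2 offset = 40057.66 / 1000 = 40.058 tonnes

40.058


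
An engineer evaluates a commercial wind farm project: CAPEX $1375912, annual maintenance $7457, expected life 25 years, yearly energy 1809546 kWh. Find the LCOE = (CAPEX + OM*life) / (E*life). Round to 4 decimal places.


Total cost = CAPEX + OM * lifetime = 1375912 + 7457 * 25 = 1375912 + 186425 = 1562337
Total generation = annual * lifetime = 1809546 * 25 = 45238650 kWh
LCOE = 1562337 / 45238650
LCOE = 0.0345 $/kWh

0.0345


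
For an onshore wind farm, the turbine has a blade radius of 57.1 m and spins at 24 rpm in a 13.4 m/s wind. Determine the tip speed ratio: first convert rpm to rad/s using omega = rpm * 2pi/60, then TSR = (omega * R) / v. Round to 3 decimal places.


Convert rotational speed to rad/s:
  omega = 24 * 2 * pi / 60 = 2.5133 rad/s
Compute tip speed:
  v_tip = omega * R = 2.5133 * 57.1 = 143.508 m/s
Tip speed ratio:
  TSR = v_tip / v_wind = 143.508 / 13.4 = 10.710

10.710


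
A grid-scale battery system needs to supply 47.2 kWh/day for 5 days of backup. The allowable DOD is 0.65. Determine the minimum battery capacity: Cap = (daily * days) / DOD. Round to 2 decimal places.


Total energy needed = daily * days = 47.2 * 5 = 236.0 kWh
Account for depth of discharge:
  Cap = total_energy / DOD = 236.0 / 0.65
  Cap = 363.08 kWh

363.08


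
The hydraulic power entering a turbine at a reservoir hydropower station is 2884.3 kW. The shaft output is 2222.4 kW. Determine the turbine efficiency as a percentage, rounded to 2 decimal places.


Turbine efficiency = (output power / input power) * 100
eta = (2222.4 / 2884.3) * 100
eta = 77.05%

77.05


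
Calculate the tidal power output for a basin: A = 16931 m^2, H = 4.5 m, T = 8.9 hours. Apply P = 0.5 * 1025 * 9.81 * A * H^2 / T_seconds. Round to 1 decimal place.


Convert period to seconds: T = 8.9 * 3600 = 32040.0 s
H^2 = 4.5^2 = 20.25
P = 0.5 * rho * g * A * H^2 / T
P = 0.5 * 1025 * 9.81 * 16931 * 20.25 / 32040.0
P = 53799.5 W

53799.5


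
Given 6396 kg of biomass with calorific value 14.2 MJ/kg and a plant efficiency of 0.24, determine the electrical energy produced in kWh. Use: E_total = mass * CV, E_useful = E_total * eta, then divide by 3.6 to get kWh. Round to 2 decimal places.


Total energy = mass * CV = 6396 * 14.2 = 90823.2 MJ
Useful energy = total * eta = 90823.2 * 0.24 = 21797.57 MJ
Convert to kWh: 21797.57 / 3.6
Useful energy = 6054.88 kWh

6054.88


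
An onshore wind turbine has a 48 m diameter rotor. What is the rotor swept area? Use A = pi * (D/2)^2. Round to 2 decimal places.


Compute the rotor radius:
  r = D / 2 = 48 / 2 = 24.0 m
Calculate swept area:
  A = pi * r^2 = pi * 24.0^2
  A = 1809.56 m^2

1809.56


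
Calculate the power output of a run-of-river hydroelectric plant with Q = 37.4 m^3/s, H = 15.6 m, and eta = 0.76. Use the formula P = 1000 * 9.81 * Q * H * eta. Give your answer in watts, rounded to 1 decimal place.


Apply the hydropower formula P = rho * g * Q * H * eta
rho * g = 1000 * 9.81 = 9810.0
P = 9810.0 * 37.4 * 15.6 * 0.76
P = 4349895.3 W

4349895.3


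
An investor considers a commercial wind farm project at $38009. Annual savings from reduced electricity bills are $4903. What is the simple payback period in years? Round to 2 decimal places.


Simple payback period = initial cost / annual savings
Payback = 38009 / 4903
Payback = 7.75 years

7.75


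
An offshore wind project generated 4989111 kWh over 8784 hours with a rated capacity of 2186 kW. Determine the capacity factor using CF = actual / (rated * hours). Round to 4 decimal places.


Capacity factor = actual output / maximum possible output
Maximum possible = rated * hours = 2186 * 8784 = 19201824 kWh
CF = 4989111 / 19201824
CF = 0.2598

0.2598


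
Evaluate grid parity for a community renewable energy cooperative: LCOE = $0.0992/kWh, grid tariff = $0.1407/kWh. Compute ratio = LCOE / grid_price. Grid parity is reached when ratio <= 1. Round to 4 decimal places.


Compare LCOE to grid price:
  LCOE = $0.0992/kWh, Grid price = $0.1407/kWh
  Ratio = LCOE / grid_price = 0.0992 / 0.1407 = 0.7050
  Grid parity achieved (ratio <= 1)? yes

0.7050


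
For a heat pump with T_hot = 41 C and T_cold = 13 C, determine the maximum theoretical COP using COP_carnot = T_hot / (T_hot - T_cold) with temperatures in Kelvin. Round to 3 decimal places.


Convert to Kelvin:
  T_hot = 41 + 273.15 = 314.15 K
  T_cold = 13 + 273.15 = 286.15 K
Apply Carnot COP formula:
  COP = T_hot_K / (T_hot_K - T_cold_K) = 314.15 / 28.0
  COP = 11.220

11.220


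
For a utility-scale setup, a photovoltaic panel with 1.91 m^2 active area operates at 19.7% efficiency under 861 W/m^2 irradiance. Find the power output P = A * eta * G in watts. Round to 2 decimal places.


Use the solar power formula P = A * eta * G.
Given: A = 1.91 m^2, eta = 0.197, G = 861 W/m^2
P = 1.91 * 0.197 * 861
P = 323.97 W

323.97


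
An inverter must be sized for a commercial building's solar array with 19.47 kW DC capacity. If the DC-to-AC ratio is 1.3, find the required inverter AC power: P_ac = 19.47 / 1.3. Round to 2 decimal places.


The inverter AC capacity is determined by the DC/AC ratio.
Given: P_dc = 19.47 kW, DC/AC ratio = 1.3
P_ac = P_dc / ratio = 19.47 / 1.3
P_ac = 14.98 kW

14.98


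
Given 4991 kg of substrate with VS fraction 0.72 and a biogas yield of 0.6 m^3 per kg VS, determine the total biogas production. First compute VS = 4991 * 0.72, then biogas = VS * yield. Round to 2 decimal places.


Compute volatile solids:
  VS = mass * VS_fraction = 4991 * 0.72 = 3593.52 kg
Calculate biogas volume:
  Biogas = VS * specific_yield = 3593.52 * 0.6
  Biogas = 2156.11 m^3

2156.11


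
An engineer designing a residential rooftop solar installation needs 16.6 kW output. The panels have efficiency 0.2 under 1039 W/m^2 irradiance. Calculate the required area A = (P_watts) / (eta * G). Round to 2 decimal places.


Convert target power to watts: P = 16.6 * 1000 = 16600.0 W
Compute denominator: eta * G = 0.2 * 1039 = 207.8
Required area A = P / (eta * G) = 16600.0 / 207.8
A = 79.88 m^2

79.88


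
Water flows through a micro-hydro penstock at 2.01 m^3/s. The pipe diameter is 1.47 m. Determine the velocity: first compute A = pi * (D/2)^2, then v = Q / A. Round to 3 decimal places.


Compute pipe cross-sectional area:
  A = pi * (D/2)^2 = pi * (1.47/2)^2 = 1.6972 m^2
Calculate velocity:
  v = Q / A = 2.01 / 1.6972
  v = 1.184 m/s

1.184


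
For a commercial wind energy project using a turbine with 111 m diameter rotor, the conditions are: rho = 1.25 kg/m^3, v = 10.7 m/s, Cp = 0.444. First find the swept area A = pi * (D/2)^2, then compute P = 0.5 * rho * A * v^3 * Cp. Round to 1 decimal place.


Step 1 -- Compute swept area:
  A = pi * (D/2)^2 = pi * (111/2)^2 = 9676.89 m^2
Step 2 -- Apply wind power equation:
  P = 0.5 * rho * A * v^3 * Cp
  v^3 = 10.7^3 = 1225.043
  P = 0.5 * 1.25 * 9676.89 * 1225.043 * 0.444
  P = 3289653.5 W

3289653.5


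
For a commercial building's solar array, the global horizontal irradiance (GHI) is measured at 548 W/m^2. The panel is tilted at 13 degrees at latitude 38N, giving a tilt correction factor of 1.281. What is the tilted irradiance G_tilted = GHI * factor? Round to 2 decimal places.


Identify the given values:
  GHI = 548 W/m^2, tilt correction factor = 1.281
Apply the formula G_tilted = GHI * factor:
  G_tilted = 548 * 1.281
  G_tilted = 701.99 W/m^2

701.99


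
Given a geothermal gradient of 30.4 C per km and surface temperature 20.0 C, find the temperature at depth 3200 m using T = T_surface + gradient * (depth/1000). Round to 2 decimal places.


Convert depth to km: 3200 / 1000 = 3.2 km
Temperature increase = gradient * depth_km = 30.4 * 3.2 = 97.28 C
Temperature at depth = T_surface + delta_T = 20.0 + 97.28
T = 117.28 C

117.28


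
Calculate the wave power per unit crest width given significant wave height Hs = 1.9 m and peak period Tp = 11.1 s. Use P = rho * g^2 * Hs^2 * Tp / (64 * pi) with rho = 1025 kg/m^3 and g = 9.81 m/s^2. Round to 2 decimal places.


Apply wave power formula:
  g^2 = 9.81^2 = 96.2361
  Hs^2 = 1.9^2 = 3.61
  Numerator = rho * g^2 * Hs^2 * Tp = 1025 * 96.2361 * 3.61 * 11.1 = 3952683.68
  Denominator = 64 * pi = 201.0619
  P = 3952683.68 / 201.0619 = 19659.04 W/m

19659.04


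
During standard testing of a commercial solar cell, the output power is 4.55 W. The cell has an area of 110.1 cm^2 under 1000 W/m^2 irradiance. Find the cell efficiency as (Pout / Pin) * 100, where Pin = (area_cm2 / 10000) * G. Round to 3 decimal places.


First compute the input power:
  Pin = area_cm2 / 10000 * G = 110.1 / 10000 * 1000 = 11.01 W
Then compute efficiency:
  Efficiency = (Pout / Pin) * 100 = (4.55 / 11.01) * 100
  Efficiency = 41.326%

41.326


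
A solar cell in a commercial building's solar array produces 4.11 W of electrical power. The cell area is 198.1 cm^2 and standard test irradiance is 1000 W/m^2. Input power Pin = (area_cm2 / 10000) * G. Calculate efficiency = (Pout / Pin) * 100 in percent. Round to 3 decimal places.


First compute the input power:
  Pin = area_cm2 / 10000 * G = 198.1 / 10000 * 1000 = 19.81 W
Then compute efficiency:
  Efficiency = (Pout / Pin) * 100 = (4.11 / 19.81) * 100
  Efficiency = 20.747%

20.747


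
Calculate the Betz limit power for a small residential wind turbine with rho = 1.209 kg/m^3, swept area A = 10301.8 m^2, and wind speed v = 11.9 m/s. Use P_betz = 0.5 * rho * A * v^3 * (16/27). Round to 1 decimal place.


The Betz coefficient Cp_max = 16/27 = 0.5926
v^3 = 11.9^3 = 1685.159
P_betz = 0.5 * rho * A * v^3 * Cp_max
P_betz = 0.5 * 1.209 * 10301.8 * 1685.159 * 0.5926
P_betz = 6218799.0 W

6218799.0


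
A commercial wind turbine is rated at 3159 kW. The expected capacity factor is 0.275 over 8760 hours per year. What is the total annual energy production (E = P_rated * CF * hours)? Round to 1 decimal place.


Annual energy = rated_kW * capacity_factor * hours_per_year
Given: P_rated = 3159 kW, CF = 0.275, hours = 8760
E = 3159 * 0.275 * 8760
E = 7610031.0 kWh

7610031.0


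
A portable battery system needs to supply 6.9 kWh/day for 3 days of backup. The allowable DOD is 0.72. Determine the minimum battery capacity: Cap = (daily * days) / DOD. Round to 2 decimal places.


Total energy needed = daily * days = 6.9 * 3 = 20.7 kWh
Account for depth of discharge:
  Cap = total_energy / DOD = 20.7 / 0.72
  Cap = 28.75 kWh

28.75


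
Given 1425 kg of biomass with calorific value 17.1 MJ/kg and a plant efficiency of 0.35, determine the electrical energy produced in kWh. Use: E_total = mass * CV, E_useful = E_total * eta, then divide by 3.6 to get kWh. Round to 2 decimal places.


Total energy = mass * CV = 1425 * 17.1 = 24367.5 MJ
Useful energy = total * eta = 24367.5 * 0.35 = 8528.63 MJ
Convert to kWh: 8528.63 / 3.6
Useful energy = 2369.06 kWh

2369.06


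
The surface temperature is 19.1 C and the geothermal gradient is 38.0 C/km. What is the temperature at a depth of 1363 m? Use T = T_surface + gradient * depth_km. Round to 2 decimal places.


Convert depth to km: 1363 / 1000 = 1.363 km
Temperature increase = gradient * depth_km = 38.0 * 1.363 = 51.79 C
Temperature at depth = T_surface + delta_T = 19.1 + 51.79
T = 70.89 C

70.89


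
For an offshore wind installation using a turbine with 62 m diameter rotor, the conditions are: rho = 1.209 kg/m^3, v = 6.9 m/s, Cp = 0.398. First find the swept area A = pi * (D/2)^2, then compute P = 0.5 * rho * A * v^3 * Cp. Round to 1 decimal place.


Step 1 -- Compute swept area:
  A = pi * (D/2)^2 = pi * (62/2)^2 = 3019.07 m^2
Step 2 -- Apply wind power equation:
  P = 0.5 * rho * A * v^3 * Cp
  v^3 = 6.9^3 = 328.509
  P = 0.5 * 1.209 * 3019.07 * 328.509 * 0.398
  P = 238616.2 W

238616.2


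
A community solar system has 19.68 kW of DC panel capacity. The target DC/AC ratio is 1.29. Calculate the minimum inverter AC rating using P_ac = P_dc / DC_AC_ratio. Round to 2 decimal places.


The inverter AC capacity is determined by the DC/AC ratio.
Given: P_dc = 19.68 kW, DC/AC ratio = 1.29
P_ac = P_dc / ratio = 19.68 / 1.29
P_ac = 15.26 kW

15.26


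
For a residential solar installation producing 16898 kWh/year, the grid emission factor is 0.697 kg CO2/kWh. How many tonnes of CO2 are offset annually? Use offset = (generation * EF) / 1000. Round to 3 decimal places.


CO2 offset in kg = generation * emission_factor
CO2 offset = 16898 * 0.697 = 11777.91 kg
Convert to tonnes:
  CO2 offset = 11777.91 / 1000 = 11.778 tonnes

11.778


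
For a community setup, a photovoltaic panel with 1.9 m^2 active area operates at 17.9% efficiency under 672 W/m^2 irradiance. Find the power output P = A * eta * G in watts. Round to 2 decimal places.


Use the solar power formula P = A * eta * G.
Given: A = 1.9 m^2, eta = 0.179, G = 672 W/m^2
P = 1.9 * 0.179 * 672
P = 228.55 W

228.55


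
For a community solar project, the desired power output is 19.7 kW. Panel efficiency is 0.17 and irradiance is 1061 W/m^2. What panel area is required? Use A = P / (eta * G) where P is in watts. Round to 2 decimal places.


Convert target power to watts: P = 19.7 * 1000 = 19700.0 W
Compute denominator: eta * G = 0.17 * 1061 = 180.37
Required area A = P / (eta * G) = 19700.0 / 180.37
A = 109.22 m^2

109.22


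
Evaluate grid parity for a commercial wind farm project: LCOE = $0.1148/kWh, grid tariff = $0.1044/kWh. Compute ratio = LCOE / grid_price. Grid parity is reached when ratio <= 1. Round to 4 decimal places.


Compare LCOE to grid price:
  LCOE = $0.1148/kWh, Grid price = $0.1044/kWh
  Ratio = LCOE / grid_price = 0.1148 / 0.1044 = 1.0996
  Grid parity achieved (ratio <= 1)? no

1.0996


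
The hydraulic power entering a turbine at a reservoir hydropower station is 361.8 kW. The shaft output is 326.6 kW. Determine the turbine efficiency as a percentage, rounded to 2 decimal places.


Turbine efficiency = (output power / input power) * 100
eta = (326.6 / 361.8) * 100
eta = 90.27%

90.27


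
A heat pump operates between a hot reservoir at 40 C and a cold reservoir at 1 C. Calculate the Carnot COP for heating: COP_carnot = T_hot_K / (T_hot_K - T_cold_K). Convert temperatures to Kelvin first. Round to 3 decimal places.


Convert to Kelvin:
  T_hot = 40 + 273.15 = 313.15 K
  T_cold = 1 + 273.15 = 274.15 K
Apply Carnot COP formula:
  COP = T_hot_K / (T_hot_K - T_cold_K) = 313.15 / 39.0
  COP = 8.029

8.029


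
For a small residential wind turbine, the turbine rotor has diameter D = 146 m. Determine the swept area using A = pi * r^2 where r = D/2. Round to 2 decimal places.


Compute the rotor radius:
  r = D / 2 = 146 / 2 = 73.0 m
Calculate swept area:
  A = pi * r^2 = pi * 73.0^2
  A = 16741.55 m^2

16741.55


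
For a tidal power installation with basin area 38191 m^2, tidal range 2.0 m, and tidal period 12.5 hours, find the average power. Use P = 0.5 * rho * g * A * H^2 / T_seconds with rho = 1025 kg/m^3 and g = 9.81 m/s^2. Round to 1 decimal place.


Convert period to seconds: T = 12.5 * 3600 = 45000.0 s
H^2 = 2.0^2 = 4.0
P = 0.5 * rho * g * A * H^2 / T
P = 0.5 * 1025 * 9.81 * 38191 * 4.0 / 45000.0
P = 17067.6 W

17067.6


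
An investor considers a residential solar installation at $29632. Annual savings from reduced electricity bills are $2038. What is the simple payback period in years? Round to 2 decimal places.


Simple payback period = initial cost / annual savings
Payback = 29632 / 2038
Payback = 14.54 years

14.54


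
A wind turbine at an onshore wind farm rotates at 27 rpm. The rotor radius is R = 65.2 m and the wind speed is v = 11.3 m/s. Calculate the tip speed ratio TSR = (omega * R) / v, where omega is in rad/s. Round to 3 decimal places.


Convert rotational speed to rad/s:
  omega = 27 * 2 * pi / 60 = 2.8274 rad/s
Compute tip speed:
  v_tip = omega * R = 2.8274 * 65.2 = 184.349 m/s
Tip speed ratio:
  TSR = v_tip / v_wind = 184.349 / 11.3 = 16.314

16.314
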